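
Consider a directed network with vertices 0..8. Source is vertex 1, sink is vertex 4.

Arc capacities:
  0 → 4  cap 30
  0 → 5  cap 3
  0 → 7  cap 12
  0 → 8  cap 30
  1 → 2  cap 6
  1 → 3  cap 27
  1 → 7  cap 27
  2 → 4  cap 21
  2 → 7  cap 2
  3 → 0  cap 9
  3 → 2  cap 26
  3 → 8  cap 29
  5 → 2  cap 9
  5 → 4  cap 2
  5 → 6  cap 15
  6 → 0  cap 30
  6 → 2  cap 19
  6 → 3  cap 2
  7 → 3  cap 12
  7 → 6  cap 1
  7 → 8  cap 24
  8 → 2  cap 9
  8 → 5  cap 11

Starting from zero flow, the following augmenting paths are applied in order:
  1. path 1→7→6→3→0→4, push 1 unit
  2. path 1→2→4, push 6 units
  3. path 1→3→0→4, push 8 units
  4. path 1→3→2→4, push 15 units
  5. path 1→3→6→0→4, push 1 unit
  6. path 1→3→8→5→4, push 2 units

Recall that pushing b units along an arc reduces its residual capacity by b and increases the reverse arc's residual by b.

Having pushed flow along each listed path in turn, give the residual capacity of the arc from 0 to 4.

after path 1 (1→7→6→3→0→4, push 1): res(0,4)=29
after path 2 (1→2→4, push 6): res(0,4)=29
after path 3 (1→3→0→4, push 8): res(0,4)=21
after path 4 (1→3→2→4, push 15): res(0,4)=21
after path 5 (1→3→6→0→4, push 1): res(0,4)=20
after path 6 (1→3→8→5→4, push 2): res(0,4)=20

Residual capacity of (0,4): 20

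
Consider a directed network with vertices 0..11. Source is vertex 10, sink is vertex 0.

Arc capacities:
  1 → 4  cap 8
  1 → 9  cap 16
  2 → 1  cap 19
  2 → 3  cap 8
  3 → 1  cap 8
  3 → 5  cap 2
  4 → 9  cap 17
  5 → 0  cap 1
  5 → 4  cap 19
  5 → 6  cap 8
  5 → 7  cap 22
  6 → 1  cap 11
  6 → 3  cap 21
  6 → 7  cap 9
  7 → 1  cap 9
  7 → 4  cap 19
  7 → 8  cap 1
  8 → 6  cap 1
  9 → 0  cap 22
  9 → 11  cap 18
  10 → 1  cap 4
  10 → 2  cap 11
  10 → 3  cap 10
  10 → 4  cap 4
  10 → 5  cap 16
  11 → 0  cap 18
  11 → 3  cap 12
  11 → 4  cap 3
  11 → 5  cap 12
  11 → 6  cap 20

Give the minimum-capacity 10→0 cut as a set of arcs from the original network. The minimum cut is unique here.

Min-cut arcs: {(1,9), (4,9), (5,0)} (total capacity 34)

augment #1: 10→5→0 push 1
augment #2: 10→1→9→0 push 4
augment #3: 10→4→9→0 push 4
augment #4: 10→2→1→9→0 push 11
augment #5: 10→3→1→9→0 push 1
augment #6: 10→5→4→9→0 push 2
augment #7: 10→5→4→9→11→0 push 11
max flow = 34; residual-reachable set from 10 gives S-side
cut edges (S→T): {(1,9), (4,9), (5,0)} total cap 34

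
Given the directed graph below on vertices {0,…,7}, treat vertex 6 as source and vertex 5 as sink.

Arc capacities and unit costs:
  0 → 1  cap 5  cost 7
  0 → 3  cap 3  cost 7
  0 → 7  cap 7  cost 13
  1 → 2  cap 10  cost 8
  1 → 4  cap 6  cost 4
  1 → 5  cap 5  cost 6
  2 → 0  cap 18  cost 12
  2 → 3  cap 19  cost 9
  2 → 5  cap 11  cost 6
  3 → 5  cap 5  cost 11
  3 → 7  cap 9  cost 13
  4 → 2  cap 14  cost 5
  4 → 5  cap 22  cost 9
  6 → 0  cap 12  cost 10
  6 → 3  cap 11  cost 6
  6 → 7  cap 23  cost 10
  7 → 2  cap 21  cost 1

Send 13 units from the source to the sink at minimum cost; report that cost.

shortest-cost path #1: 6→7→2→5 push 11 @ unit cost 17 (adds 187)
shortest-cost path #2: 6→3→5 push 2 @ unit cost 17 (adds 34)
total cost = 221

Minimum cost for 13 units: 221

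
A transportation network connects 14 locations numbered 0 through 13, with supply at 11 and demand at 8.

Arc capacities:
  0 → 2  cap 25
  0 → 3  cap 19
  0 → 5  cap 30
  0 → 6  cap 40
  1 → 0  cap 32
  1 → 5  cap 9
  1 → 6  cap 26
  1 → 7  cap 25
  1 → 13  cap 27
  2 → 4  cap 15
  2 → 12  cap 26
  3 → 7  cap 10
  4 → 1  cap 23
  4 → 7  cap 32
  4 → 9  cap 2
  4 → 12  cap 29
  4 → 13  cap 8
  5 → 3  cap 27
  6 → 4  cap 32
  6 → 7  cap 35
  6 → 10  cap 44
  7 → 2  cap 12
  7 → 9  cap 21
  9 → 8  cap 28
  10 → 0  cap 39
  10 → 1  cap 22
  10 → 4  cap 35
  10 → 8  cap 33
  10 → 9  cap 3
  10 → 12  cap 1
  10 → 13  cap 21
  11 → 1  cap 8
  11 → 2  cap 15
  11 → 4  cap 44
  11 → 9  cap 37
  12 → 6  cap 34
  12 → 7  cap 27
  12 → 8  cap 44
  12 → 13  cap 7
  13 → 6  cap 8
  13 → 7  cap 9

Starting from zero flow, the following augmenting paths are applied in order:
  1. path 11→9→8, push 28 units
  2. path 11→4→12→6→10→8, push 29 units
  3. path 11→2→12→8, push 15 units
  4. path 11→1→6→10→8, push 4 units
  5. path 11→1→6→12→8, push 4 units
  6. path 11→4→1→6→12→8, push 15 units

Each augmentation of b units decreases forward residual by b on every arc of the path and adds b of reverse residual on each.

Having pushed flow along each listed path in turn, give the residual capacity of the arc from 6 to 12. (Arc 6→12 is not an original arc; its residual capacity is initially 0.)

after path 1 (11→9→8, push 28): res(6,12)=0
after path 2 (11→4→12→6→10→8, push 29): res(6,12)=29
after path 3 (11→2→12→8, push 15): res(6,12)=29
after path 4 (11→1→6→10→8, push 4): res(6,12)=29
after path 5 (11→1→6→12→8, push 4): res(6,12)=25
after path 6 (11→4→1→6→12→8, push 15): res(6,12)=10

Residual capacity of (6,12): 10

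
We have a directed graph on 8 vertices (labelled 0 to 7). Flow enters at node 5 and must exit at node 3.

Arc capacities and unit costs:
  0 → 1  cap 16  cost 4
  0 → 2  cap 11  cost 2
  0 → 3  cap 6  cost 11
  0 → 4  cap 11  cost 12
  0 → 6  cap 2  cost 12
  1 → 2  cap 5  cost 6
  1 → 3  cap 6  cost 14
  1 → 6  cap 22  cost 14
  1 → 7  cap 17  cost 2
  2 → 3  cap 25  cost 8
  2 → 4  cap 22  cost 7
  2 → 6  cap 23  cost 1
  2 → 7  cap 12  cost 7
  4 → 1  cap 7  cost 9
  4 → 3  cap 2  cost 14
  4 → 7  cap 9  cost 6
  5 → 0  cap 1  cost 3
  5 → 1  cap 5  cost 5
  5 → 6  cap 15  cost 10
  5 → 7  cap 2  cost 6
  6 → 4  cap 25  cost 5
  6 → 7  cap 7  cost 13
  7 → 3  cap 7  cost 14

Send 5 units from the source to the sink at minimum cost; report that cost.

shortest-cost path #1: 5→0→2→3 push 1 @ unit cost 13 (adds 13)
shortest-cost path #2: 5→1→3 push 4 @ unit cost 19 (adds 76)
total cost = 89

Minimum cost for 5 units: 89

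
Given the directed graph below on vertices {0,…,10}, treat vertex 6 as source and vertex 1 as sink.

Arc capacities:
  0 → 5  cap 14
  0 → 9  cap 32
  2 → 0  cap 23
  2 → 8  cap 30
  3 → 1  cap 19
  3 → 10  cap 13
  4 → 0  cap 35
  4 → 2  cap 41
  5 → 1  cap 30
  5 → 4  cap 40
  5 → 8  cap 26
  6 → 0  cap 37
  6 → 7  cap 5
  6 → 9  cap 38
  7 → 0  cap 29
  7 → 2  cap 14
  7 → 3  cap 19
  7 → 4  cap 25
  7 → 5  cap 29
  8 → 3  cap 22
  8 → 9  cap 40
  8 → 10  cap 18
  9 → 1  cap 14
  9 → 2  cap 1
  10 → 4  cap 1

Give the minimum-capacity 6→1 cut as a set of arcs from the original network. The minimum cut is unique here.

augment #1: 6→9→1 push 14
augment #2: 6→0→5→1 push 14
augment #3: 6→7→3→1 push 5
augment #4: 6→9→2→8→3→1 push 1
max flow = 34; residual-reachable set from 6 gives S-side
cut edges (S→T): {(0,5), (6,7), (9,1), (9,2)} total cap 34

Min-cut arcs: {(0,5), (6,7), (9,1), (9,2)} (total capacity 34)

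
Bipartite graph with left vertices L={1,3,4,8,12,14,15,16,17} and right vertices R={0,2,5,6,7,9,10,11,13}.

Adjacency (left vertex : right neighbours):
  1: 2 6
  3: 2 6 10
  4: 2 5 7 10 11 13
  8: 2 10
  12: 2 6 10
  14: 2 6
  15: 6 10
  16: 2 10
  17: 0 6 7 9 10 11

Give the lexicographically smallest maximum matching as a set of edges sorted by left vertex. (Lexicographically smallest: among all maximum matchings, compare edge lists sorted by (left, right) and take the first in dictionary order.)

Lex-smallest maximum matching: {(1,2), (3,6), (4,5), (8,10), (17,0)}

|M| = 5 (so the lex-smallest maximum matching has 5 edges)
process left vertices in ascending order; for each, take the smallest-labelled available neighbour that still permits 5 edges overall, or leave it unmatched if none does
lex-smallest matching: {1-2, 3-6, 4-5, 8-10, 17-0}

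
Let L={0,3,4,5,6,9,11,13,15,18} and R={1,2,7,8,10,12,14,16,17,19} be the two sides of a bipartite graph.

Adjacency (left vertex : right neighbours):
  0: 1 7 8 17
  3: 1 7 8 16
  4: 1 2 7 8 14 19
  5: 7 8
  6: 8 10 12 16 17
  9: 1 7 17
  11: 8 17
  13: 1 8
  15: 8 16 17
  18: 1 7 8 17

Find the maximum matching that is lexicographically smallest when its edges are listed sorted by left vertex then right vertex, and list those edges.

|M| = 7 (so the lex-smallest maximum matching has 7 edges)
process left vertices in ascending order; for each, take the smallest-labelled available neighbour that still permits 7 edges overall, or leave it unmatched if none does
lex-smallest matching: {0-1, 3-7, 4-2, 5-8, 6-10, 9-17, 15-16}

Lex-smallest maximum matching: {(0,1), (3,7), (4,2), (5,8), (6,10), (9,17), (15,16)}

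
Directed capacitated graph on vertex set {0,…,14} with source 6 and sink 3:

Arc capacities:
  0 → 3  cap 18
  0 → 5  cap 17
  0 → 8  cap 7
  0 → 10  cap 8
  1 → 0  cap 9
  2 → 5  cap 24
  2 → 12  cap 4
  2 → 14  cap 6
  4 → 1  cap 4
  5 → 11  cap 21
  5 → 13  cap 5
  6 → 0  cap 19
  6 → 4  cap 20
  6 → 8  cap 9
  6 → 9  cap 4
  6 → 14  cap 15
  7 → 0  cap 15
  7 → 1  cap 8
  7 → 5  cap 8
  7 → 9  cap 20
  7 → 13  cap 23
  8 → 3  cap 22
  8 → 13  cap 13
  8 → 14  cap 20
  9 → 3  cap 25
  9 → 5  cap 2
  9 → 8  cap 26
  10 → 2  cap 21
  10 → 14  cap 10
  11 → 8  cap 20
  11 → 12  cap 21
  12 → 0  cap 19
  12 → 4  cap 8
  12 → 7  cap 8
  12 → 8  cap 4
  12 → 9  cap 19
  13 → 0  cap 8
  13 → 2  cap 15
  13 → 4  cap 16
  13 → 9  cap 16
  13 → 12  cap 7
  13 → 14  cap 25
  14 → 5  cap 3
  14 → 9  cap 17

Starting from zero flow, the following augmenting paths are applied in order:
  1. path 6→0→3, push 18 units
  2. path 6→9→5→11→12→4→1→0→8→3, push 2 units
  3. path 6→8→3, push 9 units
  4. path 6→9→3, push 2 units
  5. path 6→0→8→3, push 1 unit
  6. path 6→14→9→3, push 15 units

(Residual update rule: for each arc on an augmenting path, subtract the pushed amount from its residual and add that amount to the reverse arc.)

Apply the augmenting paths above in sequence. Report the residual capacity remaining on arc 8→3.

after path 1 (6→0→3, push 18): res(8,3)=22
after path 2 (6→9→5→11→12→4→1→0→8→3, push 2): res(8,3)=20
after path 3 (6→8→3, push 9): res(8,3)=11
after path 4 (6→9→3, push 2): res(8,3)=11
after path 5 (6→0→8→3, push 1): res(8,3)=10
after path 6 (6→14→9→3, push 15): res(8,3)=10

Residual capacity of (8,3): 10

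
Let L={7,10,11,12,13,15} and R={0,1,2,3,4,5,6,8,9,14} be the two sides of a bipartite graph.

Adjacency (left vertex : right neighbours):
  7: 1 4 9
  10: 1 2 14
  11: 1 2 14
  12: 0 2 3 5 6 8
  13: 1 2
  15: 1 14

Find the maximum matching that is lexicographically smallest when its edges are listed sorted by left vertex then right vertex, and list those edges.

|M| = 5 (so the lex-smallest maximum matching has 5 edges)
process left vertices in ascending order; for each, take the smallest-labelled available neighbour that still permits 5 edges overall, or leave it unmatched if none does
lex-smallest matching: {7-4, 10-1, 11-2, 12-0, 15-14}

Lex-smallest maximum matching: {(7,4), (10,1), (11,2), (12,0), (15,14)}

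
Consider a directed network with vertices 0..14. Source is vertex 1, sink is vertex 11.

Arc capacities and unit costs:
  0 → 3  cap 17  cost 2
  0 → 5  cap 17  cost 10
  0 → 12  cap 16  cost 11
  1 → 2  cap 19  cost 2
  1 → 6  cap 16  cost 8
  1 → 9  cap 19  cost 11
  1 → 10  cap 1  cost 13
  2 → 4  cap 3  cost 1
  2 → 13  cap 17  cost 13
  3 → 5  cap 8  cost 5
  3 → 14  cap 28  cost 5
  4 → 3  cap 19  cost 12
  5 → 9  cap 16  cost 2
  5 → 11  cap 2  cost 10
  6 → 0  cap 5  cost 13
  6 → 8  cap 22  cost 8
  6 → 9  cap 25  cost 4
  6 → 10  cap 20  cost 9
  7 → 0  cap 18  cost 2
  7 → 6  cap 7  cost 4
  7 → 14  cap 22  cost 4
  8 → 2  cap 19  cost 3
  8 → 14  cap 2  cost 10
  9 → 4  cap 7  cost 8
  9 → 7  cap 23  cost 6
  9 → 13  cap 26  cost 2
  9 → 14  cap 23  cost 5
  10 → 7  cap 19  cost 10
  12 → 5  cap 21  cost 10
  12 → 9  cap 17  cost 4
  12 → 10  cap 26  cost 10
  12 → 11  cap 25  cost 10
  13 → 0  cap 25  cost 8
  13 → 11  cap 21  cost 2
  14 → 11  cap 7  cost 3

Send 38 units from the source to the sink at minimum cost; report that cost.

Minimum cost for 38 units: 846

shortest-cost path #1: 1→9→13→11 push 19 @ unit cost 15 (adds 285)
shortest-cost path #2: 1→6→9→13→11 push 2 @ unit cost 16 (adds 32)
shortest-cost path #3: 1→6→9→14→11 push 7 @ unit cost 20 (adds 140)
shortest-cost path #4: 1→2→4→3→5→11 push 2 @ unit cost 30 (adds 60)
shortest-cost path #5: 1→6→9→7→0→12→11 push 7 @ unit cost 41 (adds 287)
shortest-cost path #6: 1→2→13→9→7→0→12→11 push 1 @ unit cost 42 (adds 42)
total cost = 846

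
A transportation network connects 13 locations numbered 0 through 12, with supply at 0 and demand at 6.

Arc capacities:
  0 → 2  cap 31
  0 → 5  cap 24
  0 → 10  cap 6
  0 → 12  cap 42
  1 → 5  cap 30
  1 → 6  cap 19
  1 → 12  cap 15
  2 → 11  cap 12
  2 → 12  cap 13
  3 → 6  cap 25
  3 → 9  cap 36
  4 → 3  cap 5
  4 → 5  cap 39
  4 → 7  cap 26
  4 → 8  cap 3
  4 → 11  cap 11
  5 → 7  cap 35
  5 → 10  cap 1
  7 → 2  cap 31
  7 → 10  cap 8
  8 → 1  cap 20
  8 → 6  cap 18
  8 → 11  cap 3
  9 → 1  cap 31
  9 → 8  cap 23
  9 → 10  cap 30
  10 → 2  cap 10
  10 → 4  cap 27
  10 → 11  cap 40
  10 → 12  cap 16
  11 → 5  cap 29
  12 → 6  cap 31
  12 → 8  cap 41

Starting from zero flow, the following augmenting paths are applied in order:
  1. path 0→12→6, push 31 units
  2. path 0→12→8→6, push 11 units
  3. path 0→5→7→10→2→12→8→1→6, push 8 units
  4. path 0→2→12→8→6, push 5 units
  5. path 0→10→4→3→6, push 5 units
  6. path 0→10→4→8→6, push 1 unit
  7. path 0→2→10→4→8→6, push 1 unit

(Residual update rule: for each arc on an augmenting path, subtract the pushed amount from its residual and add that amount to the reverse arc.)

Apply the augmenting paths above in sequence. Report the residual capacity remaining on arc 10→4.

after path 1 (0→12→6, push 31): res(10,4)=27
after path 2 (0→12→8→6, push 11): res(10,4)=27
after path 3 (0→5→7→10→2→12→8→1→6, push 8): res(10,4)=27
after path 4 (0→2→12→8→6, push 5): res(10,4)=27
after path 5 (0→10→4→3→6, push 5): res(10,4)=22
after path 6 (0→10→4→8→6, push 1): res(10,4)=21
after path 7 (0→2→10→4→8→6, push 1): res(10,4)=20

Residual capacity of (10,4): 20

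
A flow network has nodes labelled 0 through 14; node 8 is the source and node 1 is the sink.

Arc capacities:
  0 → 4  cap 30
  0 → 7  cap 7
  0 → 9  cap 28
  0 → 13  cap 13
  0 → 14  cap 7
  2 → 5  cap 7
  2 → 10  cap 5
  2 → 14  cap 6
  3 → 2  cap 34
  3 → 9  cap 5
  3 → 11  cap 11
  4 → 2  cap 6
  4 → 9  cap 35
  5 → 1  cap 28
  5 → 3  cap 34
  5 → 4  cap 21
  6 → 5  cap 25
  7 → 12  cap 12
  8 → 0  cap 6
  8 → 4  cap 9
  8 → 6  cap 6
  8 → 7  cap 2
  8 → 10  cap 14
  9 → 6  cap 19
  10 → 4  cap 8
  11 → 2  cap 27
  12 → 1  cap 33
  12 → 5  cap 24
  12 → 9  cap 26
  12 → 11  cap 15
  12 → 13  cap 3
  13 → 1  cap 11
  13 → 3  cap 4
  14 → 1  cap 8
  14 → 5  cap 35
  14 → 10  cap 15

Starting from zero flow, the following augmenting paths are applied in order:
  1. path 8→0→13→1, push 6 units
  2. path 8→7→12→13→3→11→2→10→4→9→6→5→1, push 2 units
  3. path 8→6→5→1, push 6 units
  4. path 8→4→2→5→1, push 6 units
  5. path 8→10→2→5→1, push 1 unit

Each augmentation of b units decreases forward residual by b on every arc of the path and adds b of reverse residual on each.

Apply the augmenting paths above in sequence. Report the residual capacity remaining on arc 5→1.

Residual capacity of (5,1): 13

after path 1 (8→0→13→1, push 6): res(5,1)=28
after path 2 (8→7→12→13→3→11→2→10→4→9→6→5→1, push 2): res(5,1)=26
after path 3 (8→6→5→1, push 6): res(5,1)=20
after path 4 (8→4→2→5→1, push 6): res(5,1)=14
after path 5 (8→10→2→5→1, push 1): res(5,1)=13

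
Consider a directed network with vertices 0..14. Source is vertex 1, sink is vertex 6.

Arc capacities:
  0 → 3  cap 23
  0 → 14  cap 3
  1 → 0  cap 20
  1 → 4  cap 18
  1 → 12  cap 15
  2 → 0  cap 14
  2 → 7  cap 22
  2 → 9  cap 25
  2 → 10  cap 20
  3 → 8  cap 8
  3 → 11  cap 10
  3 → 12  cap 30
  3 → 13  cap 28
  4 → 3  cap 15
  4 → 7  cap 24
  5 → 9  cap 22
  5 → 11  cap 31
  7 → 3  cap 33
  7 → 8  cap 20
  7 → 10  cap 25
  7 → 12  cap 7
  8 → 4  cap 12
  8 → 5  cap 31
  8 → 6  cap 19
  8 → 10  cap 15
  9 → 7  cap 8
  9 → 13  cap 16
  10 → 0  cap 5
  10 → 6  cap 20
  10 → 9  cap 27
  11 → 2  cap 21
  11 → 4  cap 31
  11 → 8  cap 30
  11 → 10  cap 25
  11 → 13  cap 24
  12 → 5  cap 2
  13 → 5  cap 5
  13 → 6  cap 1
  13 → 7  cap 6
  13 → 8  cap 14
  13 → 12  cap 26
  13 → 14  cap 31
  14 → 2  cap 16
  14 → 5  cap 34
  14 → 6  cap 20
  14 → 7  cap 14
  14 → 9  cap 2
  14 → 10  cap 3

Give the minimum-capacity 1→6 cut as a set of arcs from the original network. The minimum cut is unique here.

augment #1: 1→0→14→6 push 3
augment #2: 1→0→3→8→6 push 8
augment #3: 1→0→3→13→6 push 1
augment #4: 1→4→7→8→6 push 11
augment #5: 1→4→7→10→6 push 7
augment #6: 1→0→3→11→10→6 push 8
augment #7: 1→12→5→11→10→6 push 2
max flow = 40; residual-reachable set from 1 gives S-side
cut edges (S→T): {(1,0), (1,4), (12,5)} total cap 40

Min-cut arcs: {(1,0), (1,4), (12,5)} (total capacity 40)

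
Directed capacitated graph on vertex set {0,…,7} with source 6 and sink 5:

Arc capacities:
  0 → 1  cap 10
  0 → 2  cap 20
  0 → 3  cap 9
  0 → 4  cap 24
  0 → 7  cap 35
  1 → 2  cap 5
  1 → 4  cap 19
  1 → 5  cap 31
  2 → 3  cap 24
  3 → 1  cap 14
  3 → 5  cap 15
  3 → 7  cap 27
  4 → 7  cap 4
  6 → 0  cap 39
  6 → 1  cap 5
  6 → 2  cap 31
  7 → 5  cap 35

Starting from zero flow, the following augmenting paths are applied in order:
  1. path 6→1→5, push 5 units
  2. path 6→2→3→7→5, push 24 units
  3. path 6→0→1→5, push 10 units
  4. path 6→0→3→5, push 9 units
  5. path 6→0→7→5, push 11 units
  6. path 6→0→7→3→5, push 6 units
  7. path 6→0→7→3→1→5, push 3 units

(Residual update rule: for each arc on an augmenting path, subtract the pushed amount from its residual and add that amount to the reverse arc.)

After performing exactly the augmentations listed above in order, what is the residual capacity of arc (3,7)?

Residual capacity of (3,7): 12

after path 1 (6→1→5, push 5): res(3,7)=27
after path 2 (6→2→3→7→5, push 24): res(3,7)=3
after path 3 (6→0→1→5, push 10): res(3,7)=3
after path 4 (6→0→3→5, push 9): res(3,7)=3
after path 5 (6→0→7→5, push 11): res(3,7)=3
after path 6 (6→0→7→3→5, push 6): res(3,7)=9
after path 7 (6→0→7→3→1→5, push 3): res(3,7)=12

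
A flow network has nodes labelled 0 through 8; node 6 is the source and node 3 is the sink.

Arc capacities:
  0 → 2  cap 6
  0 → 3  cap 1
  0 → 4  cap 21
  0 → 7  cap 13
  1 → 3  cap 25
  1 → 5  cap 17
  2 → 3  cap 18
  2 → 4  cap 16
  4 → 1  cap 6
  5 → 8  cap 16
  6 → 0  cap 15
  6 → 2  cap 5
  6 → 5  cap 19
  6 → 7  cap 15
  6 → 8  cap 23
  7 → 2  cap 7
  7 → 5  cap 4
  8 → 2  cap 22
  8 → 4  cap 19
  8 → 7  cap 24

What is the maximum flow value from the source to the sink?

Maximum flow value: 25

augment #1: 6→0→3 bottleneck 1, total now 1
augment #2: 6→2→3 bottleneck 5, total now 6
augment #3: 6→0→2→3 bottleneck 6, total now 12
augment #4: 6→7→2→3 bottleneck 7, total now 19
augment #5: 6→0→4→1→3 bottleneck 6, total now 25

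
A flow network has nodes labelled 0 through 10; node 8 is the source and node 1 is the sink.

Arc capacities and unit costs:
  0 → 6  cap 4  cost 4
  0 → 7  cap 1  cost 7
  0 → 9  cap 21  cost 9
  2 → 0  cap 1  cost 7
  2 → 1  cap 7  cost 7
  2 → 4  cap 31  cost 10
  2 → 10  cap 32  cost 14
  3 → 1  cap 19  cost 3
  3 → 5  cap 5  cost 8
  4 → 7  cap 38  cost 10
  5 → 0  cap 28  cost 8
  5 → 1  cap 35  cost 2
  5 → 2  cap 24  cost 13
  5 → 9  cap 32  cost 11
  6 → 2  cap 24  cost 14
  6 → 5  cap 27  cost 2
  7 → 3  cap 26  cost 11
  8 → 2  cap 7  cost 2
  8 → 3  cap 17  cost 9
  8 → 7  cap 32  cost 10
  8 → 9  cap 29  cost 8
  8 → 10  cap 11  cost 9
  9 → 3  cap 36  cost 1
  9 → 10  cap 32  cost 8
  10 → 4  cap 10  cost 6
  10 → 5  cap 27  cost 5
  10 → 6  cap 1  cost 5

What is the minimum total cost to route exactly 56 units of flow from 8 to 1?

Minimum cost for 56 units: 884

shortest-cost path #1: 8→2→1 push 7 @ unit cost 9 (adds 63)
shortest-cost path #2: 8→3→1 push 17 @ unit cost 12 (adds 204)
shortest-cost path #3: 8→9→3→1 push 2 @ unit cost 12 (adds 24)
shortest-cost path #4: 8→10→5→1 push 11 @ unit cost 16 (adds 176)
shortest-cost path #5: 8→9→3→5→1 push 5 @ unit cost 19 (adds 95)
shortest-cost path #6: 8→9→10→5→1 push 14 @ unit cost 23 (adds 322)
total cost = 884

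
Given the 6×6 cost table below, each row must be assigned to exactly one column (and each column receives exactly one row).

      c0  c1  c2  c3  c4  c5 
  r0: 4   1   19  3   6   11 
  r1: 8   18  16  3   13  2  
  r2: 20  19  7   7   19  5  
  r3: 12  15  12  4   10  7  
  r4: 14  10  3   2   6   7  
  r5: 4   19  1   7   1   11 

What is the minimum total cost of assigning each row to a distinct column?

optimal assignment: row0→col1 (cost 1), row1→col0 (cost 8), row2→col5 (cost 5), row3→col3 (cost 4), row4→col2 (cost 3), row5→col4 (cost 1)
total = 1 + 8 + 5 + 4 + 3 + 1 = 22

Minimum assignment cost: 22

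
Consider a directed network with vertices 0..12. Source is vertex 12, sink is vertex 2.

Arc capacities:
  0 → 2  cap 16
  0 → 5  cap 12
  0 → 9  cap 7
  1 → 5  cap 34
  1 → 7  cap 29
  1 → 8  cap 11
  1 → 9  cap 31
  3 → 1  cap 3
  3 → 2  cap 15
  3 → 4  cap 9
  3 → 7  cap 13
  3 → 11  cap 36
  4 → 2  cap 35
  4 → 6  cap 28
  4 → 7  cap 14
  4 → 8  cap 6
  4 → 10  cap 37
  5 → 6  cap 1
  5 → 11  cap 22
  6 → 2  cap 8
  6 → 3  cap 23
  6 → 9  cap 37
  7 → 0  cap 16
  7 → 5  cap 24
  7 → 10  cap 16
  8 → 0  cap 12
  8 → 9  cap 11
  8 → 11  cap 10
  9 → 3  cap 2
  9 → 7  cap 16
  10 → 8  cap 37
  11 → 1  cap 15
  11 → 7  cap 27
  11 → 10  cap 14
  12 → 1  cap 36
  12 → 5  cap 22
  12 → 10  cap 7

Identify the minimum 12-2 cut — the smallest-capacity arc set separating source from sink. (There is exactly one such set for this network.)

Min-cut arcs: {(0,2), (5,6), (9,3)} (total capacity 19)

augment #1: 12→5→6→2 push 1
augment #2: 12→1→7→0→2 push 16
augment #3: 12→1→9→3→2 push 2
max flow = 19; residual-reachable set from 12 gives S-side
cut edges (S→T): {(0,2), (5,6), (9,3)} total cap 19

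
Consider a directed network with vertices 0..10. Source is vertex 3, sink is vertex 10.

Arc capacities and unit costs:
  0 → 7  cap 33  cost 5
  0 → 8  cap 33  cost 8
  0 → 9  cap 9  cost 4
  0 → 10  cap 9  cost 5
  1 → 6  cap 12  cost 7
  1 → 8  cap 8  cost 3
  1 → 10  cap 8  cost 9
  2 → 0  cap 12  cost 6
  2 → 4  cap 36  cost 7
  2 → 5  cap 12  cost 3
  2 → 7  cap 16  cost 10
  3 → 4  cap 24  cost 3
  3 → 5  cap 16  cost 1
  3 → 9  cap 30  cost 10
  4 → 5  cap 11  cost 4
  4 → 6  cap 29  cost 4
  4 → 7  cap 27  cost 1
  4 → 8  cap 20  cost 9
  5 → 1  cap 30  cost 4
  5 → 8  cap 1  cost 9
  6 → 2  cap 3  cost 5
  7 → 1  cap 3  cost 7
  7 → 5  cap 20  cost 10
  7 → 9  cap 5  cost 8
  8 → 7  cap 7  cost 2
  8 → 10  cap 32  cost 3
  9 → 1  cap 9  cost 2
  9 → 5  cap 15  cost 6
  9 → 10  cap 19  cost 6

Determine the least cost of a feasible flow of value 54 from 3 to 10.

shortest-cost path #1: 3→5→1→8→10 push 8 @ unit cost 11 (adds 88)
shortest-cost path #2: 3→5→8→10 push 1 @ unit cost 13 (adds 13)
shortest-cost path #3: 3→5→1→10 push 7 @ unit cost 14 (adds 98)
shortest-cost path #4: 3→4→8→10 push 20 @ unit cost 15 (adds 300)
shortest-cost path #5: 3→9→10 push 18 @ unit cost 16 (adds 288)
total cost = 787

Minimum cost for 54 units: 787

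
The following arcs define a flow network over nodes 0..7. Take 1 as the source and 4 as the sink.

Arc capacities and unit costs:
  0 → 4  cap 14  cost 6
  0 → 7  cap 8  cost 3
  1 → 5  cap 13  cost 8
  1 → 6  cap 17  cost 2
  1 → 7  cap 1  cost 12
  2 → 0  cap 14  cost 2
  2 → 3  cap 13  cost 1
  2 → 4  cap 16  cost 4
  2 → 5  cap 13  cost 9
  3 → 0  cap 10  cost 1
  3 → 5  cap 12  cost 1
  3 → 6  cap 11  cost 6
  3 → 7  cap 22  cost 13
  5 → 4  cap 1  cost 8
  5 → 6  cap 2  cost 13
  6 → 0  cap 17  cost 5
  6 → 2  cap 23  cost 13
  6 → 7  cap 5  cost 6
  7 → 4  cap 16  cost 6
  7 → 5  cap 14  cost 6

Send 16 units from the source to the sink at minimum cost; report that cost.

Minimum cost for 16 units: 210

shortest-cost path #1: 1→6→0→4 push 14 @ unit cost 13 (adds 182)
shortest-cost path #2: 1→6→7→4 push 2 @ unit cost 14 (adds 28)
total cost = 210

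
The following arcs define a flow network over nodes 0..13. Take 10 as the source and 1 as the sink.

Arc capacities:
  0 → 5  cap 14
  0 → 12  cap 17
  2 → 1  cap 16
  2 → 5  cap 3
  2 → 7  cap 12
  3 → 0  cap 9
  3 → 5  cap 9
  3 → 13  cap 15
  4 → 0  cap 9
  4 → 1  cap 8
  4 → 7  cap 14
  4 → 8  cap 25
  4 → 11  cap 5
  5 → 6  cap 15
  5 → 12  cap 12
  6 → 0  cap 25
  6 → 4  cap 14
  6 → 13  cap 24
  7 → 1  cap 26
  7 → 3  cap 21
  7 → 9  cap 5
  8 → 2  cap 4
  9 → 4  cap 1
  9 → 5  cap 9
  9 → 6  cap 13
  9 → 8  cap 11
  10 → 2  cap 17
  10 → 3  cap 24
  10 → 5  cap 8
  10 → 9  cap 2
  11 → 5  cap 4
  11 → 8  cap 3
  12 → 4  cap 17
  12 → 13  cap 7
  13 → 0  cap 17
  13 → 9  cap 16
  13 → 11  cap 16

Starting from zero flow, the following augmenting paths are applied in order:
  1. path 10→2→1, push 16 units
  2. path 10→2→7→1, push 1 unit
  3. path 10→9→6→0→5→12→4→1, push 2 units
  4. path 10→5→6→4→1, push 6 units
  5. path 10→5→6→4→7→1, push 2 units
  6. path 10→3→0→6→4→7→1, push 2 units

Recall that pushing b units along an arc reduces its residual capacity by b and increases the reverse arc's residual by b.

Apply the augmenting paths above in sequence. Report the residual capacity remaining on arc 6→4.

after path 1 (10→2→1, push 16): res(6,4)=14
after path 2 (10→2→7→1, push 1): res(6,4)=14
after path 3 (10→9→6→0→5→12→4→1, push 2): res(6,4)=14
after path 4 (10→5→6→4→1, push 6): res(6,4)=8
after path 5 (10→5→6→4→7→1, push 2): res(6,4)=6
after path 6 (10→3→0→6→4→7→1, push 2): res(6,4)=4

Residual capacity of (6,4): 4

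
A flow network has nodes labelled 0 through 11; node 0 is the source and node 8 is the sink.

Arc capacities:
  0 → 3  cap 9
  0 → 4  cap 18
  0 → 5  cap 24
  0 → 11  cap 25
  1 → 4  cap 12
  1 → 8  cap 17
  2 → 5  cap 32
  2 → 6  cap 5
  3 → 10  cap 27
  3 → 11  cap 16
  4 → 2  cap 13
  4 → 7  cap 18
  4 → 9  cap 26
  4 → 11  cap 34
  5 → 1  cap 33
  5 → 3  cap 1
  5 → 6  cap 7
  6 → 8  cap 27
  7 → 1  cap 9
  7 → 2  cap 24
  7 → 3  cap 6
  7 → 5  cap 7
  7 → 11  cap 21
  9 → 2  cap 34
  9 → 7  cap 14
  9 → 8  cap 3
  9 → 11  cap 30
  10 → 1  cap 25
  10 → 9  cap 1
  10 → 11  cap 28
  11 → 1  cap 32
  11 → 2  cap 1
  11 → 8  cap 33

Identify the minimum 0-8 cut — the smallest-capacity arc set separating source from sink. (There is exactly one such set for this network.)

Min-cut arcs: {(1,8), (2,6), (5,6), (9,8), (11,8)} (total capacity 65)

augment #1: 0→11→8 push 25
augment #2: 0→3→11→8 push 8
augment #3: 0→4→9→8 push 3
augment #4: 0→5→1→8 push 17
augment #5: 0→5→6→8 push 7
augment #6: 0→4→2→6→8 push 5
max flow = 65; residual-reachable set from 0 gives S-side
cut edges (S→T): {(1,8), (2,6), (5,6), (9,8), (11,8)} total cap 65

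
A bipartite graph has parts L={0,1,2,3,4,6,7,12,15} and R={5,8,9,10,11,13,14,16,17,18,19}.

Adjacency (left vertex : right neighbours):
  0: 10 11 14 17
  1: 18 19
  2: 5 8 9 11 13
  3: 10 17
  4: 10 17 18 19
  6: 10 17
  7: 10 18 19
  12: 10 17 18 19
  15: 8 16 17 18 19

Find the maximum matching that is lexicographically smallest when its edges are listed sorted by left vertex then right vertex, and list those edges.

|M| = 7 (so the lex-smallest maximum matching has 7 edges)
process left vertices in ascending order; for each, take the smallest-labelled available neighbour that still permits 7 edges overall, or leave it unmatched if none does
lex-smallest matching: {0-11, 1-18, 2-5, 3-10, 4-17, 7-19, 15-8}

Lex-smallest maximum matching: {(0,11), (1,18), (2,5), (3,10), (4,17), (7,19), (15,8)}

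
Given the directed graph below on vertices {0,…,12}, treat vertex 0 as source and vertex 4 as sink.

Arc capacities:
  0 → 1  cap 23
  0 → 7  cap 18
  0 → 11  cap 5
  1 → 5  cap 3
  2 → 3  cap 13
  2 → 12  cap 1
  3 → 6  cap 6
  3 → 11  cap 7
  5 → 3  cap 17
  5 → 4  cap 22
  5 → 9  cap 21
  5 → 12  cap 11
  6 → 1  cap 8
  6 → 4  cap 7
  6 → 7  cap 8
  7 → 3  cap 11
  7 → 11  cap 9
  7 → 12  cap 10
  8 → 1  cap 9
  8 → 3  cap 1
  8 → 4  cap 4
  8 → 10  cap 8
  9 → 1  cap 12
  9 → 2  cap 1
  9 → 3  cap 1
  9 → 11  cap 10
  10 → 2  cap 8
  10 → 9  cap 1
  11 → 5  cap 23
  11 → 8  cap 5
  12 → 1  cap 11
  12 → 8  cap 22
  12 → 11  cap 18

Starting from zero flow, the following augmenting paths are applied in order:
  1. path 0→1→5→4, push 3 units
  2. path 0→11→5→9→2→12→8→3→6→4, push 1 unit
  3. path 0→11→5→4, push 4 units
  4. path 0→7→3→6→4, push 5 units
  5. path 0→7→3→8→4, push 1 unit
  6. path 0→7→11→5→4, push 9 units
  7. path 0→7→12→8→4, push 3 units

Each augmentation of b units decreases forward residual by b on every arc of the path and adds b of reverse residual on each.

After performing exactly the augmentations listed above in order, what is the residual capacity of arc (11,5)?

Residual capacity of (11,5): 9

after path 1 (0→1→5→4, push 3): res(11,5)=23
after path 2 (0→11→5→9→2→12→8→3→6→4, push 1): res(11,5)=22
after path 3 (0→11→5→4, push 4): res(11,5)=18
after path 4 (0→7→3→6→4, push 5): res(11,5)=18
after path 5 (0→7→3→8→4, push 1): res(11,5)=18
after path 6 (0→7→11→5→4, push 9): res(11,5)=9
after path 7 (0→7→12→8→4, push 3): res(11,5)=9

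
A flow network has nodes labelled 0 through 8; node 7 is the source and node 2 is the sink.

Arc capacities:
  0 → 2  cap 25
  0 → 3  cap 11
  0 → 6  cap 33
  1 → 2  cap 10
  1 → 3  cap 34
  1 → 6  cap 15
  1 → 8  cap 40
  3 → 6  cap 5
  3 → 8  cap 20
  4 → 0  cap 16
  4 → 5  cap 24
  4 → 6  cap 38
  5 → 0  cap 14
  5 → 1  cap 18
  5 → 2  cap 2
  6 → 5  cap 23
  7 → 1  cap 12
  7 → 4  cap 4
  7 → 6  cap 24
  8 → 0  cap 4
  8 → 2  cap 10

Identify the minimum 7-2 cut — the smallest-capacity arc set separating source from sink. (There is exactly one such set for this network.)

Min-cut arcs: {(6,5), (7,1), (7,4)} (total capacity 39)

augment #1: 7→1→2 push 10
augment #2: 7→1→8→2 push 2
augment #3: 7→4→0→2 push 4
augment #4: 7→6→5→2 push 2
augment #5: 7→6→5→0→2 push 14
augment #6: 7→6→5→1→8→2 push 7
max flow = 39; residual-reachable set from 7 gives S-side
cut edges (S→T): {(6,5), (7,1), (7,4)} total cap 39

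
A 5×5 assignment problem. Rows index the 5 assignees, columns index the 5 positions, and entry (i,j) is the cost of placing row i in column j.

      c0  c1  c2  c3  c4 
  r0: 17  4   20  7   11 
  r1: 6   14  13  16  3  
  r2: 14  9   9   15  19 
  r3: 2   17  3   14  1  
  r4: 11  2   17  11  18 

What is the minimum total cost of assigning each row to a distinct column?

optimal assignment: row0→col3 (cost 7), row1→col4 (cost 3), row2→col2 (cost 9), row3→col0 (cost 2), row4→col1 (cost 2)
total = 7 + 3 + 9 + 2 + 2 = 23

Minimum assignment cost: 23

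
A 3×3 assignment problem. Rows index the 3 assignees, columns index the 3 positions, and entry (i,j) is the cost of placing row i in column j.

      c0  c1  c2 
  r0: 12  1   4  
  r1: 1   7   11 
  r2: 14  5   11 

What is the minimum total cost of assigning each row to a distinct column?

Minimum assignment cost: 10

optimal assignment: row0→col2 (cost 4), row1→col0 (cost 1), row2→col1 (cost 5)
total = 4 + 1 + 5 = 10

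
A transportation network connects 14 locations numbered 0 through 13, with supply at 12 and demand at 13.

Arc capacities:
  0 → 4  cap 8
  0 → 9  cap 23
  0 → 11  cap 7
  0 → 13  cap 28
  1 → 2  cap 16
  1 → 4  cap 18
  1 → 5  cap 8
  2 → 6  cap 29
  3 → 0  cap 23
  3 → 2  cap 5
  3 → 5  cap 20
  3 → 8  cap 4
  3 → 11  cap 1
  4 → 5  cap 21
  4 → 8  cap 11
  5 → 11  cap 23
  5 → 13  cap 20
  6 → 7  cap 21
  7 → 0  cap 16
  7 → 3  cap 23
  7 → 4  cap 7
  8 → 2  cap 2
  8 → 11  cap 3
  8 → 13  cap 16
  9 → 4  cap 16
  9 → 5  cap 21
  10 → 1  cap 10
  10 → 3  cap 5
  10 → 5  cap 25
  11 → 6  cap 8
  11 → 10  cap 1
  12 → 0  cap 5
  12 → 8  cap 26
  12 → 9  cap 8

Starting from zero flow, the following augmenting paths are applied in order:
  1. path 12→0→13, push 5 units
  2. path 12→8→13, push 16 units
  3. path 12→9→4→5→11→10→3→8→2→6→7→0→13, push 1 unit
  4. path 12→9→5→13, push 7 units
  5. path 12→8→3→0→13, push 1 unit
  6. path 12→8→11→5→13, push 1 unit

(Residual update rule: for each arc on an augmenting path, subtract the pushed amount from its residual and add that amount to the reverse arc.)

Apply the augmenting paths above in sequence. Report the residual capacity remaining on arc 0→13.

Residual capacity of (0,13): 21

after path 1 (12→0→13, push 5): res(0,13)=23
after path 2 (12→8→13, push 16): res(0,13)=23
after path 3 (12→9→4→5→11→10→3→8→2→6→7→0→13, push 1): res(0,13)=22
after path 4 (12→9→5→13, push 7): res(0,13)=22
after path 5 (12→8→3→0→13, push 1): res(0,13)=21
after path 6 (12→8→11→5→13, push 1): res(0,13)=21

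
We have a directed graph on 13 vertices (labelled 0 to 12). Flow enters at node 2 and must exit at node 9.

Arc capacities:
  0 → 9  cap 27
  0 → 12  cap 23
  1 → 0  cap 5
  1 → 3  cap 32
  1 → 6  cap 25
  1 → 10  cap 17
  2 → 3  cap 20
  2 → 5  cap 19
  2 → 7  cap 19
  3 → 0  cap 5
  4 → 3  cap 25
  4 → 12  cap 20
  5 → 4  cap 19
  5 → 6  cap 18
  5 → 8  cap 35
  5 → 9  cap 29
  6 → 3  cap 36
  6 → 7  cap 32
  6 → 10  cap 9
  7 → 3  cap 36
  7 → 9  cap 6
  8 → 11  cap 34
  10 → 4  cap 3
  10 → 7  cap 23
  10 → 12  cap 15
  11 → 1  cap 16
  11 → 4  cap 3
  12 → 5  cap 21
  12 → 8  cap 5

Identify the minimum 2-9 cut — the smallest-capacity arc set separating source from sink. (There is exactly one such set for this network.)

Min-cut arcs: {(2,5), (3,0), (7,9)} (total capacity 30)

augment #1: 2→5→9 push 19
augment #2: 2→7→9 push 6
augment #3: 2→3→0→9 push 5
max flow = 30; residual-reachable set from 2 gives S-side
cut edges (S→T): {(2,5), (3,0), (7,9)} total cap 30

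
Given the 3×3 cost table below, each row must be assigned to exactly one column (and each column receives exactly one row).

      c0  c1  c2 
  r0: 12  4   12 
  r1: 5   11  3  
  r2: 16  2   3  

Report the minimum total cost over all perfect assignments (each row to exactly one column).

optimal assignment: row0→col1 (cost 4), row1→col0 (cost 5), row2→col2 (cost 3)
total = 4 + 5 + 3 = 12

Minimum assignment cost: 12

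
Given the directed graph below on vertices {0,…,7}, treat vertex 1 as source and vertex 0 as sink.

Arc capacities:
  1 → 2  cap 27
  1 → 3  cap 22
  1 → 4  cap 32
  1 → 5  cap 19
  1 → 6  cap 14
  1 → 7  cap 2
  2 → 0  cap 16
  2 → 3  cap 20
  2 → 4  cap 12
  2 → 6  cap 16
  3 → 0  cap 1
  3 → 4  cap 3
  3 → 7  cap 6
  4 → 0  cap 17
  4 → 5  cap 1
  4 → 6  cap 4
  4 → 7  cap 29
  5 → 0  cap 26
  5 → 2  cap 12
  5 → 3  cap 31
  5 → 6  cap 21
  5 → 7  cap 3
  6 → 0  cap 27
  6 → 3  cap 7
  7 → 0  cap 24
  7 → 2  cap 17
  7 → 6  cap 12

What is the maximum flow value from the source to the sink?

Maximum flow value: 104

augment #1: 1→2→0 bottleneck 16, total now 16
augment #2: 1→3→0 bottleneck 1, total now 17
augment #3: 1→4→0 bottleneck 17, total now 34
augment #4: 1→5→0 bottleneck 19, total now 53
augment #5: 1→6→0 bottleneck 14, total now 67
augment #6: 1→7→0 bottleneck 2, total now 69
augment #7: 1→2→6→0 bottleneck 11, total now 80
augment #8: 1→3→7→0 bottleneck 6, total now 86
augment #9: 1→4→5→0 bottleneck 1, total now 87
augment #10: 1→4→6→0 bottleneck 2, total now 89
augment #11: 1→4→7→0 bottleneck 12, total now 101
augment #12: 1→3→4→7→0 bottleneck 3, total now 104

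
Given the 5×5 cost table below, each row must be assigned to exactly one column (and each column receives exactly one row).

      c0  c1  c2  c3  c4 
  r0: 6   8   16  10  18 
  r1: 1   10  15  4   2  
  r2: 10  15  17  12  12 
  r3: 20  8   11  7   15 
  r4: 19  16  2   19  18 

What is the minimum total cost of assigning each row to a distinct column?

Minimum assignment cost: 29

optimal assignment: row0→col1 (cost 8), row1→col4 (cost 2), row2→col0 (cost 10), row3→col3 (cost 7), row4→col2 (cost 2)
total = 8 + 2 + 10 + 7 + 2 = 29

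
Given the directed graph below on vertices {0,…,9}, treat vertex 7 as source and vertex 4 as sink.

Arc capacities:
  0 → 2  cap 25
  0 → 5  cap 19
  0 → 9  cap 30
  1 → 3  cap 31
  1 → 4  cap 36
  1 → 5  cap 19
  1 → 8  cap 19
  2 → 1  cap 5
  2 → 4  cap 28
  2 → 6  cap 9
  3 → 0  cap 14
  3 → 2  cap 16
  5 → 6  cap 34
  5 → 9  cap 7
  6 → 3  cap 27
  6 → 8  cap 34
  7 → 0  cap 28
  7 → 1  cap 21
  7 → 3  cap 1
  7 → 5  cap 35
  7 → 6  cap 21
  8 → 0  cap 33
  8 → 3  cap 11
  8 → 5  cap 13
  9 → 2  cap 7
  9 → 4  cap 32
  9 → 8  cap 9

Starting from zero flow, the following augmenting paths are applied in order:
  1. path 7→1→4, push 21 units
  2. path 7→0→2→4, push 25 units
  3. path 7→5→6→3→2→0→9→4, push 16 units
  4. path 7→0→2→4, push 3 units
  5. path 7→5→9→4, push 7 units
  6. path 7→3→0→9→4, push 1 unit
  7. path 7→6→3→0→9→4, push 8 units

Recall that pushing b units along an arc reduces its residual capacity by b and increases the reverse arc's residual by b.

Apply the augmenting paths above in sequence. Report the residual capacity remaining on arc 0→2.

after path 1 (7→1→4, push 21): res(0,2)=25
after path 2 (7→0→2→4, push 25): res(0,2)=0
after path 3 (7→5→6→3→2→0→9→4, push 16): res(0,2)=16
after path 4 (7→0→2→4, push 3): res(0,2)=13
after path 5 (7→5→9→4, push 7): res(0,2)=13
after path 6 (7→3→0→9→4, push 1): res(0,2)=13
after path 7 (7→6→3→0→9→4, push 8): res(0,2)=13

Residual capacity of (0,2): 13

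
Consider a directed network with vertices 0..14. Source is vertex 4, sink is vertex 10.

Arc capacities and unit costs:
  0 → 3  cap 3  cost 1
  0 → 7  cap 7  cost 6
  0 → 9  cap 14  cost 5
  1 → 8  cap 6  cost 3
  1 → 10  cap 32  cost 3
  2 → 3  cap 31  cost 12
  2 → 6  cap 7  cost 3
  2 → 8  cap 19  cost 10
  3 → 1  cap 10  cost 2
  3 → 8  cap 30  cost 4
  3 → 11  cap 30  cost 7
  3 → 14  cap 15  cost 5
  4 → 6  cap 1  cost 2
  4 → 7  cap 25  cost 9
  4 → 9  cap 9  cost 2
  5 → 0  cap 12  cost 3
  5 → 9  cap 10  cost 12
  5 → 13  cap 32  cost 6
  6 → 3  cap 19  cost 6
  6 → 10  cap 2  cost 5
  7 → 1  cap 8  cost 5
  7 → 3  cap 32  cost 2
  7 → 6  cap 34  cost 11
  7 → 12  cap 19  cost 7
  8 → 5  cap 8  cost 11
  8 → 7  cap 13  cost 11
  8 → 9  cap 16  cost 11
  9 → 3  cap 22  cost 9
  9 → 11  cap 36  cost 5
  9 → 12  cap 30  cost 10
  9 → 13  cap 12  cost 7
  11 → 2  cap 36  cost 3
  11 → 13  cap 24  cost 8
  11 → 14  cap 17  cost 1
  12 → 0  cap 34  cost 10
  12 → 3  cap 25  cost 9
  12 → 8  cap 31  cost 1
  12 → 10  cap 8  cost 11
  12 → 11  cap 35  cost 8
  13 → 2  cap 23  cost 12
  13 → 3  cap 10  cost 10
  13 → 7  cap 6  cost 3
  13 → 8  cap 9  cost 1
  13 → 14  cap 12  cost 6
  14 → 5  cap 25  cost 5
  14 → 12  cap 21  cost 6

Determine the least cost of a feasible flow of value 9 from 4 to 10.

Minimum cost for 9 units: 135

shortest-cost path #1: 4→6→10 push 1 @ unit cost 7 (adds 7)
shortest-cost path #2: 4→7→3→1→10 push 8 @ unit cost 16 (adds 128)
total cost = 135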